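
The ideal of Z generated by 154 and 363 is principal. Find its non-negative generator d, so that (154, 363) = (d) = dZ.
In the PID Z, (a, b) is generated by gcd(a, b). Compute gcd(363, 154) with the extended Euclidean algorithm, tracking rows (r, s, t) with s·363 + t·154 = r:
  row A: (363, 1, 0)   [1·363 + 0·154 = 363]
  row B: (154, 0, 1)   [0·363 + 1·154 = 154]
  363 = 2·154 + 55   → row C = row A − 2·row B = (55, 1, −2)   [check: 1·363 − 2·154 = 55]
  154 = 2·55 + 44   → row D = row B − 2·row C = (44, −2, 5)   [check: −2·363 + 5·154 = 44]
  55 = 1·44 + 11   → row E = row C − 1·row D = (11, 3, −7)   [check: 3·363 − 7·154 = 11]
  44 = 4·11 + 0   → remainder 0, stop. gcd = 11 (last nonzero row E).
So gcd(154, 363) = 11, with Bézout identity 3·363 − 7·154 = 11. Containment (⊇): the Bézout identity exhibits 11 as an element of (154, 363), giving (11) ⊆ (154, 363). Containment (⊆): since 11 | 154 and 11 | 363 (154 = 11·14, 363 = 11·33), every Z-linear combination of 154 and 363 is divisible by 11, so (154, 363) ⊆ (11). Therefore (154, 363) = (11), d = 11.

Final answer: (154, 363) = (11); d = 11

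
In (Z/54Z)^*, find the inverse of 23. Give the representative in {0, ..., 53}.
23^(−1) ≡ 47 (mod 54)

Apply the extended Euclidean algorithm to (54, 23), tracking rows (r, s, t) with s·54 + t·23 = r. Each division r_prev = q·r_cur + r_new produces the new row as (previous row) − q·(current row):
  row A: (54, 1, 0)   [1·54 + 0·23 = 54]
  row B: (23, 0, 1)   [0·54 + 1·23 = 23]
  54 = 2·23 + 8   → row C = row A − 2·row B = (8, 1, −2)   [check: 1·54 − 2·23 = 8]
  23 = 2·8 + 7   → row D = row B − 2·row C = (7, −2, 5)   [check: −2·54 + 5·23 = 7]
  8 = 1·7 + 1   → row E = row C − 1·row D = (1, 3, −7)   [check: 3·54 − 7·23 = 1]
  7 = 7·1 + 0   → remainder 0, stop. gcd = 1 (last nonzero row E).
The gcd is 1, so 23 is invertible mod 54. The last nonzero row gives 3·54 − 7·23 = 1, so t = −7. So 23^(−1) ≡ −7 ≡ 47 (mod 54). Verify: 23 · 47 = 1081 ≡ 1 (mod 54). ✓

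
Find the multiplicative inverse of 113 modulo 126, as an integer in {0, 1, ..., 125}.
Apply the extended Euclidean algorithm to (126, 113), tracking rows (r, s, t) with s·126 + t·113 = r. Each division r_prev = q·r_cur + r_new produces the new row as (previous row) − q·(current row):
  row A: (126, 1, 0)   [1·126 + 0·113 = 126]
  row B: (113, 0, 1)   [0·126 + 1·113 = 113]
  126 = 1·113 + 13   → row C = row A − 1·row B = (13, 1, −1)   [check: 1·126 − 1·113 = 13]
  113 = 8·13 + 9   → row D = row B − 8·row C = (9, −8, 9)   [check: −8·126 + 9·113 = 9]
  13 = 1·9 + 4   → row E = row C − 1·row D = (4, 9, −10)   [check: 9·126 − 10·113 = 4]
  9 = 2·4 + 1   → row F = row D − 2·row E = (1, −26, 29)   [check: −26·126 + 29·113 = 1]
  4 = 4·1 + 0   → remainder 0, stop. gcd = 1 (last nonzero row F).
The gcd is 1, so 113 is invertible mod 126. The last nonzero row gives −26·126 + 29·113 = 1, so t = 29. So 113^(−1) ≡ 29 (mod 126). Verify: 113 · 29 = 3277 ≡ 1 (mod 126). ✓

Final answer: 113^(−1) ≡ 29 (mod 126)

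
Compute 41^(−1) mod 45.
Apply the extended Euclidean algorithm to (45, 41), tracking rows (r, s, t) with s·45 + t·41 = r. Each division r_prev = q·r_cur + r_new produces the new row as (previous row) − q·(current row):
  row A: (45, 1, 0)   [1·45 + 0·41 = 45]
  row B: (41, 0, 1)   [0·45 + 1·41 = 41]
  45 = 1·41 + 4   → row C = row A − 1·row B = (4, 1, −1)   [check: 1·45 − 1·41 = 4]
  41 = 10·4 + 1   → row D = row B − 10·row C = (1, −10, 11)   [check: −10·45 + 11·41 = 1]
  4 = 4·1 + 0   → remainder 0, stop. gcd = 1 (last nonzero row D).
The gcd is 1, so 41 is invertible mod 45. The last nonzero row gives −10·45 + 11·41 = 1, so t = 11. So 41^(−1) ≡ 11 (mod 45). Verify: 41 · 11 = 451 ≡ 1 (mod 45). ✓

Final answer: 41^(−1) ≡ 11 (mod 45)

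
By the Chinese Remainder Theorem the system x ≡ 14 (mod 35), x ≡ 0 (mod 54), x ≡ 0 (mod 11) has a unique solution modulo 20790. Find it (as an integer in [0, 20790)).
x ≡ 12474 (mod 20790); the representative in [0, 20790) is 12474

The moduli 35, 54, 11 are pairwise coprime, so by the CRT there is a unique solution mod 35·54·11 = 20790.
Solve by successive substitution. Start with x ≡ 14 (mod 35).
  Combine with x ≡ 0 (mod 54): write x = 14 + 35·t and require 14 + 35·t ≡ 0 (mod 54), i.e. 35·t ≡ 0 − 14 ≡ 40 (mod 54). Since 35^(−1) ≡ 17 (mod 54), t ≡ 17·40 ≡ 32 (mod 54). So x ≡ 14 + 35·32 = 1134 (mod 1890).
  Combine with x ≡ 0 (mod 11): write x = 1134 + 1890·t and require 1134 + 1890·t ≡ 0 (mod 11), i.e. 1890·t ≡ 0 − 1134 ≡ 10 (mod 11). Since 1890^(−1) ≡ 5 (mod 11) (1890 ≡ 9 (mod 11)), t ≡ 5·10 ≡ 6 (mod 11). So x ≡ 1134 + 1890·6 = 12474 (mod 20790).
Unique solution in [0, 20790): x = 12474.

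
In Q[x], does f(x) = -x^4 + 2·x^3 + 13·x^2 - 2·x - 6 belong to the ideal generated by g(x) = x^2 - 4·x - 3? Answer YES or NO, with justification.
YES

In Q[x] the ideal (g) consists of all multiples of g, so f ∈ (g) iff g | f, i.e. iff the remainder of f on division by g is 0. Divide f by g (g is monic, so eliminate the leading term of the running remainder at each step):
  leading term -x^4: subtract (-x^2)·g(x) = -x^4 + 4·x^3 + 3·x^2, leaving -2·x^3 + 10·x^2 - 2·x - 6
  leading term -2·x^3: subtract (-2·x)·g(x) = -2·x^3 + 8·x^2 + 6·x, leaving 2·x^2 - 8·x - 6
  leading term 2·x^2: subtract (2)·g(x) = 2·x^2 - 8·x - 6, leaving 0
The remainder is 0, so f(x) = g(x) · h(x) with h(x) = -x^2 - 2·x + 2. Hence g | f, i.e. f ∈ (g).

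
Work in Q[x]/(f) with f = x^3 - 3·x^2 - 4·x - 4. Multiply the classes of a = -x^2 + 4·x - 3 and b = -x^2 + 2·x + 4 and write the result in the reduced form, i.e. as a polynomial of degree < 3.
a · b ≡ 2·x^2 + 2·x - 24 (mod f(x))

First multiply in Q[x] without reducing: a · b = x^4 - 6·x^3 + 7·x^2 + 10·x - 12. Now divide by f(x) = x^3 - 3·x^2 - 4·x - 4, eliminating the leading term at each step:
  leading term x^4: subtract (x)·f(x) = x^4 - 3·x^3 - 4·x^2 - 4·x, leaving -3·x^3 + 11·x^2 + 14·x - 12
  leading term -3·x^3: subtract (-3)·f(x) = -3·x^3 + 9·x^2 + 12·x + 12, leaving 2·x^2 + 2·x - 24
The degree is now < 3, so this is the remainder. Hence a · b ≡ 2·x^2 + 2·x - 24 in Q[x]/(f).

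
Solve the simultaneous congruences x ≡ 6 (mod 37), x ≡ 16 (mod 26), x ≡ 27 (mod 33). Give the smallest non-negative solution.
The moduli 37, 26, 33 are pairwise coprime, so by the CRT there is a unique solution mod 37·26·33 = 31746.
Solve by successive substitution. Start with x ≡ 6 (mod 37).
  Combine with x ≡ 16 (mod 26): write x = 6 + 37·t and require 6 + 37·t ≡ 16 (mod 26), i.e. 37·t ≡ 16 − 6 ≡ 10 (mod 26). Since 37^(−1) ≡ 19 (mod 26) (37 ≡ 11 (mod 26)), t ≡ 19·10 ≡ 8 (mod 26). So x ≡ 6 + 37·8 = 302 (mod 962).
  Combine with x ≡ 27 (mod 33): write x = 302 + 962·t and require 302 + 962·t ≡ 27 (mod 33), i.e. 962·t ≡ 27 − 302 ≡ 22 (mod 33). Since 962^(−1) ≡ 20 (mod 33) (962 ≡ 5 (mod 33)), t ≡ 20·22 ≡ 11 (mod 33). So x ≡ 302 + 962·11 = 10884 (mod 31746).
Unique solution in [0, 31746): x = 10884.

Final answer: x ≡ 10884 (mod 31746); the representative in [0, 31746) is 10884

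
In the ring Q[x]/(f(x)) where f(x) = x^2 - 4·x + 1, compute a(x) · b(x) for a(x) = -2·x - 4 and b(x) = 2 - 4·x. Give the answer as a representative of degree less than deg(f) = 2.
a · b ≡ 44·x - 16 (mod f(x))

First multiply in Q[x] without reducing: a · b = 8·x^2 + 12·x - 8. Now divide by f(x) = x^2 - 4·x + 1, eliminating the leading term at each step:
  leading term 8·x^2: subtract (8)·f(x) = 8·x^2 - 32·x + 8, leaving 44·x - 16
The degree is now < 2, so this is the remainder. Hence a · b ≡ 44·x - 16 in Q[x]/(f).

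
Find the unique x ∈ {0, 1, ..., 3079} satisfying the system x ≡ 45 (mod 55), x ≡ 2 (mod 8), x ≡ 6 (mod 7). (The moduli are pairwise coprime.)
The moduli 55, 8, 7 are pairwise coprime, so by the CRT there is a unique solution mod 55·8·7 = 3080.
Solve by successive substitution. Start with x ≡ 45 (mod 55).
  Combine with x ≡ 2 (mod 8): write x = 45 + 55·t and require 45 + 55·t ≡ 2 (mod 8), i.e. 55·t ≡ 2 − 45 ≡ 5 (mod 8). Since 55^(−1) ≡ 7 (mod 8) (55 ≡ 7 (mod 8)), t ≡ 7·5 ≡ 3 (mod 8). So x ≡ 45 + 55·3 = 210 (mod 440).
  Combine with x ≡ 6 (mod 7): write x = 210 + 440·t and require 210 + 440·t ≡ 6 (mod 7), i.e. 440·t ≡ 6 − 210 ≡ 6 (mod 7). Since 440^(−1) ≡ 6 (mod 7) (440 ≡ 6 (mod 7)), t ≡ 6·6 ≡ 1 (mod 7). So x ≡ 210 + 440·1 = 650 (mod 3080).
Unique solution in [0, 3080): x = 650.

Final answer: x ≡ 650 (mod 3080); the representative in [0, 3080) is 650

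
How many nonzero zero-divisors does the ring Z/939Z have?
In Z/939Z each nonzero element is either a unit (gcd with 939 is 1) or a zero-divisor (gcd > 1). The number of units is φ(939): factorise 939 = 3 · 313, so φ(939) = (3 − 1) · (313 − 1) = 2 · 312 = 624. The nonzero elements number 939 − 1 = 938. Hence the nonzero zero-divisors number 938 − 624 = 314.

Final answer: Z/939Z has 314 nonzero zero-divisors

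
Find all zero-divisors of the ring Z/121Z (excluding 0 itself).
An element a ∈ Z/121Z (with a ≠ 0) is a zero-divisor iff gcd(a, 121) > 1 (because a is a unit precisely when gcd(a, n) = 1, and in Z/nZ every nonzero, non-unit element is a zero-divisor). Scan a = 1, ..., 120 and keep those with gcd(a, 121) > 1:
  gcd(11, 121) = 11, gcd(22, 121) = 11, gcd(33, 121) = 11, gcd(44, 121) = 11, gcd(55, 121) = 11, gcd(66, 121) = 11, gcd(77, 121) = 11, gcd(88, 121) = 11, gcd(99, 121) = 11, gcd(110, 121) = 11.
All other a ∈ {1, ..., 120} have gcd(a, 121) = 1 and are units. So the nonzero zero-divisors are exactly the 10 values of a appearing in this scan.

Final answer: nonzero zero-divisors of Z/121Z = {11, 22, 33, 44, 55, 66, 77, 88, 99, 110}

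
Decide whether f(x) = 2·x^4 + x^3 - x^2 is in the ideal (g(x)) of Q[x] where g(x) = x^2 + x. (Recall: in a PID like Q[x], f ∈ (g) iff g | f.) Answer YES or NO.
In Q[x] the ideal (g) consists of all multiples of g, so f ∈ (g) iff g | f, i.e. iff the remainder of f on division by g is 0. Divide f by g (g is monic, so eliminate the leading term of the running remainder at each step):
  leading term 2·x^4: subtract (2·x^2)·g(x) = 2·x^4 + 2·x^3, leaving -x^3 - x^2
  leading term -x^3: subtract (-x)·g(x) = -x^3 - x^2, leaving 0
The remainder is 0, so f(x) = g(x) · h(x) with h(x) = 2·x^2 - x. Hence g | f, i.e. f ∈ (g).

Final answer: YES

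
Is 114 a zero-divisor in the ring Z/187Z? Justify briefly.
gcd(114, 187) = 1, so 114 is a unit in Z/187Z (it has a multiplicative inverse). A unit cannot be a zero-divisor: if 114·b ≡ 0 then multiplying both sides by 114^(−1) gives b ≡ 0. So 114 is not a zero-divisor.

Final answer: NO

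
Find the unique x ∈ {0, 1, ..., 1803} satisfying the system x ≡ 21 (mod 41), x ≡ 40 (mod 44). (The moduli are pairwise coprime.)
x ≡ 964 (mod 1804); the representative in [0, 1804) is 964

The moduli 41, 44 are pairwise coprime, so by the CRT there is a unique solution mod 41·44 = 1804.
Solve by successive substitution. Start with x ≡ 21 (mod 41).
  Combine with x ≡ 40 (mod 44): write x = 21 + 41·t and require 21 + 41·t ≡ 40 (mod 44), i.e. 41·t ≡ 40 − 21 ≡ 19 (mod 44). Since 41^(−1) ≡ 29 (mod 44), t ≡ 29·19 ≡ 23 (mod 44). So x ≡ 21 + 41·23 = 964 (mod 1804).
Unique solution in [0, 1804): x = 964.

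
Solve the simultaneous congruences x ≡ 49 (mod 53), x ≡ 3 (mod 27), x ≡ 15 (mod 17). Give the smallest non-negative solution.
x ≡ 15366 (mod 24327); the representative in [0, 24327) is 15366

The moduli 53, 27, 17 are pairwise coprime, so by the CRT there is a unique solution mod 53·27·17 = 24327.
Solve by successive substitution. Start with x ≡ 49 (mod 53).
  Combine with x ≡ 3 (mod 27): write x = 49 + 53·t and require 49 + 53·t ≡ 3 (mod 27), i.e. 53·t ≡ 3 − 49 ≡ 8 (mod 27). Since 53^(−1) ≡ 26 (mod 27) (53 ≡ 26 (mod 27)), t ≡ 26·8 ≡ 19 (mod 27). So x ≡ 49 + 53·19 = 1056 (mod 1431).
  Combine with x ≡ 15 (mod 17): write x = 1056 + 1431·t and require 1056 + 1431·t ≡ 15 (mod 17), i.e. 1431·t ≡ 15 − 1056 ≡ 13 (mod 17). Since 1431^(−1) ≡ 6 (mod 17) (1431 ≡ 3 (mod 17)), t ≡ 6·13 ≡ 10 (mod 17). So x ≡ 1056 + 1431·10 = 15366 (mod 24327).
Unique solution in [0, 24327): x = 15366.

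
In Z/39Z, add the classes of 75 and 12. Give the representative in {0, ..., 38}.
9

Reduce the summands first: 75 ≡ 36 (mod 39), so 75 + 12 ≡ 36 + 12 (mod 39). 36 + 12 = 48; 48 = 1·39 + 9, so (75 + 12) mod 39 = 9.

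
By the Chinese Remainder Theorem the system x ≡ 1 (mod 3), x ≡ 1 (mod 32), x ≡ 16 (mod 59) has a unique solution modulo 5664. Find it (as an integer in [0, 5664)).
The moduli 3, 32, 59 are pairwise coprime, so by the CRT there is a unique solution mod 3·32·59 = 5664.
Solve by successive substitution. Start with x ≡ 1 (mod 3).
  Combine with x ≡ 1 (mod 32): write x = 1 + 3·t and require 1 + 3·t ≡ 1 (mod 32), i.e. 3·t ≡ 1 − 1 ≡ 0 (mod 32). Since 3^(−1) ≡ 11 (mod 32), t ≡ 11·0 ≡ 0 (mod 32). So x ≡ 1 + 3·0 = 1 (mod 96).
  Combine with x ≡ 16 (mod 59): write x = 1 + 96·t and require 1 + 96·t ≡ 16 (mod 59), i.e. 96·t ≡ 16 − 1 ≡ 15 (mod 59). Since 96^(−1) ≡ 8 (mod 59) (96 ≡ 37 (mod 59)), t ≡ 8·15 ≡ 2 (mod 59). So x ≡ 1 + 96·2 = 193 (mod 5664).
Unique solution in [0, 5664): x = 193.

Final answer: x ≡ 193 (mod 5664); the representative in [0, 5664) is 193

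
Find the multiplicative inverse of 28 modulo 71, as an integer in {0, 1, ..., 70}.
Apply the extended Euclidean algorithm to (71, 28), tracking rows (r, s, t) with s·71 + t·28 = r. Each division r_prev = q·r_cur + r_new produces the new row as (previous row) − q·(current row):
  row A: (71, 1, 0)   [1·71 + 0·28 = 71]
  row B: (28, 0, 1)   [0·71 + 1·28 = 28]
  71 = 2·28 + 15   → row C = row A − 2·row B = (15, 1, −2)   [check: 1·71 − 2·28 = 15]
  28 = 1·15 + 13   → row D = row B − 1·row C = (13, −1, 3)   [check: −1·71 + 3·28 = 13]
  15 = 1·13 + 2   → row E = row C − 1·row D = (2, 2, −5)   [check: 2·71 − 5·28 = 2]
  13 = 6·2 + 1   → row F = row D − 6·row E = (1, −13, 33)   [check: −13·71 + 33·28 = 1]
  2 = 2·1 + 0   → remainder 0, stop. gcd = 1 (last nonzero row F).
The gcd is 1, so 28 is invertible mod 71. The last nonzero row gives −13·71 + 33·28 = 1, so t = 33. So 28^(−1) ≡ 33 (mod 71). Verify: 28 · 33 = 924 ≡ 1 (mod 71). ✓

Final answer: 28^(−1) ≡ 33 (mod 71)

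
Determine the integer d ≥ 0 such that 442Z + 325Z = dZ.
(442, 325) = (13); d = 13

In the PID Z, (a, b) is generated by gcd(a, b). Compute gcd(442, 325) with the extended Euclidean algorithm, tracking rows (r, s, t) with s·442 + t·325 = r:
  row A: (442, 1, 0)   [1·442 + 0·325 = 442]
  row B: (325, 0, 1)   [0·442 + 1·325 = 325]
  442 = 1·325 + 117   → row C = row A − 1·row B = (117, 1, −1)   [check: 1·442 − 1·325 = 117]
  325 = 2·117 + 91   → row D = row B − 2·row C = (91, −2, 3)   [check: −2·442 + 3·325 = 91]
  117 = 1·91 + 26   → row E = row C − 1·row D = (26, 3, −4)   [check: 3·442 − 4·325 = 26]
  91 = 3·26 + 13   → row F = row D − 3·row E = (13, −11, 15)   [check: −11·442 + 15·325 = 13]
  26 = 2·13 + 0   → remainder 0, stop. gcd = 13 (last nonzero row F).
So gcd(442, 325) = 13, with Bézout identity −11·442 + 15·325 = 13. Containment (⊇): the Bézout identity exhibits 13 as an element of (442, 325), giving (13) ⊆ (442, 325). Containment (⊆): since 13 | 442 and 13 | 325 (442 = 13·34, 325 = 13·25), every Z-linear combination of 442 and 325 is divisible by 13, so (442, 325) ⊆ (13). Therefore (442, 325) = (13), d = 13.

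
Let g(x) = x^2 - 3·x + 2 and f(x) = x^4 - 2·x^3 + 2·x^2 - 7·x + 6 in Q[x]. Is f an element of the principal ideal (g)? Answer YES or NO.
YES

In Q[x] the ideal (g) consists of all multiples of g, so f ∈ (g) iff g | f, i.e. iff the remainder of f on division by g is 0. Divide f by g (g is monic, so eliminate the leading term of the running remainder at each step):
  leading term x^4: subtract (x^2)·g(x) = x^4 - 3·x^3 + 2·x^2, leaving x^3 - 7·x + 6
  leading term x^3: subtract (x)·g(x) = x^3 - 3·x^2 + 2·x, leaving 3·x^2 - 9·x + 6
  leading term 3·x^2: subtract (3)·g(x) = 3·x^2 - 9·x + 6, leaving 0
The remainder is 0, so f(x) = g(x) · h(x) with h(x) = x^2 + x + 3. Hence g | f, i.e. f ∈ (g).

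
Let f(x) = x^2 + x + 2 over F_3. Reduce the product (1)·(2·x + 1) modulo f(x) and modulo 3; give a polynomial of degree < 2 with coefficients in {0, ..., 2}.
Multiply as integer polynomials: a · b = 2·x + 1. Reducing coefficients mod 3: a · b ≡ 2·x + 1. This already has degree < 2, so no reduction by f is needed. Hence a · b ≡ 2·x + 1 in F_3[x]/(f).

Final answer: a · b ≡ 2·x + 1 (mod f(x))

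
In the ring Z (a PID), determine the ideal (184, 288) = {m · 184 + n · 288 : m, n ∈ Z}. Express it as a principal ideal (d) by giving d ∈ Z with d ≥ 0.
(184, 288) = (8); d = 8

In the PID Z, (a, b) is generated by gcd(a, b). Compute gcd(288, 184) with the extended Euclidean algorithm, tracking rows (r, s, t) with s·288 + t·184 = r:
  row A: (288, 1, 0)   [1·288 + 0·184 = 288]
  row B: (184, 0, 1)   [0·288 + 1·184 = 184]
  288 = 1·184 + 104   → row C = row A − 1·row B = (104, 1, −1)   [check: 1·288 − 1·184 = 104]
  184 = 1·104 + 80   → row D = row B − 1·row C = (80, −1, 2)   [check: −1·288 + 2·184 = 80]
  104 = 1·80 + 24   → row E = row C − 1·row D = (24, 2, −3)   [check: 2·288 − 3·184 = 24]
  80 = 3·24 + 8   → row F = row D − 3·row E = (8, −7, 11)   [check: −7·288 + 11·184 = 8]
  24 = 3·8 + 0   → remainder 0, stop. gcd = 8 (last nonzero row F).
So gcd(184, 288) = 8, with Bézout identity −7·288 + 11·184 = 8. Containment (⊇): the Bézout identity exhibits 8 as an element of (184, 288), giving (8) ⊆ (184, 288). Containment (⊆): since 8 | 184 and 8 | 288 (184 = 8·23, 288 = 8·36), every Z-linear combination of 184 and 288 is divisible by 8, so (184, 288) ⊆ (8). Therefore (184, 288) = (8), d = 8.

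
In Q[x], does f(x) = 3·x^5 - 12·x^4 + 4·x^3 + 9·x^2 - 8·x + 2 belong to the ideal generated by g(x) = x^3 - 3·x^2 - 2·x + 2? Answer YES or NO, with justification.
In Q[x] the ideal (g) consists of all multiples of g, so f ∈ (g) iff g | f, i.e. iff the remainder of f on division by g is 0. Divide f by g (g is monic, so eliminate the leading term of the running remainder at each step):
  leading term 3·x^5: subtract (3·x^2)·g(x) = 3·x^5 - 9·x^4 - 6·x^3 + 6·x^2, leaving -3·x^4 + 10·x^3 + 3·x^2 - 8·x + 2
  leading term -3·x^4: subtract (-3·x)·g(x) = -3·x^4 + 9·x^3 + 6·x^2 - 6·x, leaving x^3 - 3·x^2 - 2·x + 2
  leading term x^3: subtract (1)·g(x) = x^3 - 3·x^2 - 2·x + 2, leaving 0
The remainder is 0, so f(x) = g(x) · h(x) with h(x) = 3·x^2 - 3·x + 1. Hence g | f, i.e. f ∈ (g).

Final answer: YES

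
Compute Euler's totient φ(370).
φ is multiplicative, with φ(p^e) = p^e − p^(e−1). Factorise 370 = 2 · 5 · 37. Then
  φ(370) = (2 − 1) · (5 − 1) · (37 − 1) = 1 · 4 · 36 = 144.

Final answer: φ(370) = 144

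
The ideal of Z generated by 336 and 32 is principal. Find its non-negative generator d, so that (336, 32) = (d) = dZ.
In the PID Z, (a, b) is generated by gcd(a, b). Compute gcd(336, 32) with the extended Euclidean algorithm, tracking rows (r, s, t) with s·336 + t·32 = r:
  row A: (336, 1, 0)   [1·336 + 0·32 = 336]
  row B: (32, 0, 1)   [0·336 + 1·32 = 32]
  336 = 10·32 + 16   → row C = row A − 10·row B = (16, 1, −10)   [check: 1·336 − 10·32 = 16]
  32 = 2·16 + 0   → remainder 0, stop. gcd = 16 (last nonzero row C).
So gcd(336, 32) = 16, with Bézout identity 1·336 − 10·32 = 16. Containment (⊇): the Bézout identity exhibits 16 as an element of (336, 32), giving (16) ⊆ (336, 32). Containment (⊆): since 16 | 336 and 16 | 32 (336 = 16·21, 32 = 16·2), every Z-linear combination of 336 and 32 is divisible by 16, so (336, 32) ⊆ (16). Therefore (336, 32) = (16), d = 16.

Final answer: (336, 32) = (16); d = 16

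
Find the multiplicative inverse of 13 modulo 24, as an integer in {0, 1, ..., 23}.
Apply the extended Euclidean algorithm to (24, 13), tracking rows (r, s, t) with s·24 + t·13 = r. Each division r_prev = q·r_cur + r_new produces the new row as (previous row) − q·(current row):
  row A: (24, 1, 0)   [1·24 + 0·13 = 24]
  row B: (13, 0, 1)   [0·24 + 1·13 = 13]
  24 = 1·13 + 11   → row C = row A − 1·row B = (11, 1, −1)   [check: 1·24 − 1·13 = 11]
  13 = 1·11 + 2   → row D = row B − 1·row C = (2, −1, 2)   [check: −1·24 + 2·13 = 2]
  11 = 5·2 + 1   → row E = row C − 5·row D = (1, 6, −11)   [check: 6·24 − 11·13 = 1]
  2 = 2·1 + 0   → remainder 0, stop. gcd = 1 (last nonzero row E).
The gcd is 1, so 13 is invertible mod 24. The last nonzero row gives 6·24 − 11·13 = 1, so t = −11. So 13^(−1) ≡ −11 ≡ 13 (mod 24). Verify: 13 · 13 = 169 ≡ 1 (mod 24). ✓

Final answer: 13^(−1) ≡ 13 (mod 24)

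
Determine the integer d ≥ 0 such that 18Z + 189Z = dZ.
In the PID Z, (a, b) is generated by gcd(a, b). Compute gcd(189, 18) with the extended Euclidean algorithm, tracking rows (r, s, t) with s·189 + t·18 = r:
  row A: (189, 1, 0)   [1·189 + 0·18 = 189]
  row B: (18, 0, 1)   [0·189 + 1·18 = 18]
  189 = 10·18 + 9   → row C = row A − 10·row B = (9, 1, −10)   [check: 1·189 − 10·18 = 9]
  18 = 2·9 + 0   → remainder 0, stop. gcd = 9 (last nonzero row C).
So gcd(18, 189) = 9, with Bézout identity 1·189 − 10·18 = 9. Containment (⊇): the Bézout identity exhibits 9 as an element of (18, 189), giving (9) ⊆ (18, 189). Containment (⊆): since 9 | 18 and 9 | 189 (18 = 9·2, 189 = 9·21), every Z-linear combination of 18 and 189 is divisible by 9, so (18, 189) ⊆ (9). Therefore (18, 189) = (9), d = 9.

Final answer: (18, 189) = (9); d = 9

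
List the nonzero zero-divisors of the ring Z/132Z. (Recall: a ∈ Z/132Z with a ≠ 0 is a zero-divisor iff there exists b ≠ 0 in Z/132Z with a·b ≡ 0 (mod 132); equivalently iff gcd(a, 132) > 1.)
nonzero zero-divisors of Z/132Z = {2, 3, 4, 6, 8, 9, 10, 11, 12, 14, 15, 16, 18, 20, 21, 22, 24, 26, 27, 28, 30, 32, 33, 34, 36, 38, 39, 40, 42, 44, 45, 46, 48, 50, 51, 52, 54, 55, 56, 57, 58, 60, 62, 63, 64, 66, 68, 69, 70, 72, 74, 75, 76, 77, 78, 80, 81, 82, 84, 86, 87, 88, 90, 92, 93, 94, 96, 98, 99, 100, 102, 104, 105, 106, 108, 110, 111, 112, 114, 116, 117, 118, 120, 121, 122, 123, 124, 126, 128, 129, 130}

An element a ∈ Z/132Z (with a ≠ 0) is a zero-divisor iff gcd(a, 132) > 1 (because a is a unit precisely when gcd(a, n) = 1, and in Z/nZ every nonzero, non-unit element is a zero-divisor). Scan a = 1, ..., 131 and keep those with gcd(a, 132) > 1:
  gcd(2, 132) = 2, gcd(3, 132) = 3, gcd(4, 132) = 4, gcd(6, 132) = 6, gcd(8, 132) = 4, gcd(9, 132) = 3, gcd(10, 132) = 2, gcd(11, 132) = 11, gcd(12, 132) = 12, gcd(14, 132) = 2, gcd(15, 132) = 3, gcd(16, 132) = 4, gcd(18, 132) = 6, gcd(20, 132) = 4, gcd(21, 132) = 3, gcd(22, 132) = 22, gcd(24, 132) = 12, gcd(26, 132) = 2, gcd(27, 132) = 3, gcd(28, 132) = 4, gcd(30, 132) = 6, gcd(32, 132) = 4, gcd(33, 132) = 33, gcd(34, 132) = 2, gcd(36, 132) = 12, gcd(38, 132) = 2, gcd(39, 132) = 3, gcd(40, 132) = 4, gcd(42, 132) = 6, gcd(44, 132) = 44, gcd(45, 132) = 3, gcd(46, 132) = 2, gcd(48, 132) = 12, gcd(50, 132) = 2, gcd(51, 132) = 3, gcd(52, 132) = 4, gcd(54, 132) = 6, gcd(55, 132) = 11, gcd(56, 132) = 4, gcd(57, 132) = 3, gcd(58, 132) = 2, gcd(60, 132) = 12, gcd(62, 132) = 2, gcd(63, 132) = 3, gcd(64, 132) = 4, gcd(66, 132) = 66, gcd(68, 132) = 4, gcd(69, 132) = 3, gcd(70, 132) = 2, gcd(72, 132) = 12, gcd(74, 132) = 2, gcd(75, 132) = 3, gcd(76, 132) = 4, gcd(77, 132) = 11, gcd(78, 132) = 6, gcd(80, 132) = 4, gcd(81, 132) = 3, gcd(82, 132) = 2, gcd(84, 132) = 12, gcd(86, 132) = 2, gcd(87, 132) = 3, gcd(88, 132) = 44, gcd(90, 132) = 6, gcd(92, 132) = 4, gcd(93, 132) = 3, gcd(94, 132) = 2, gcd(96, 132) = 12, gcd(98, 132) = 2, gcd(99, 132) = 33, gcd(100, 132) = 4, gcd(102, 132) = 6, gcd(104, 132) = 4, gcd(105, 132) = 3, gcd(106, 132) = 2, gcd(108, 132) = 12, gcd(110, 132) = 22, gcd(111, 132) = 3, gcd(112, 132) = 4, gcd(114, 132) = 6, gcd(116, 132) = 4, gcd(117, 132) = 3, gcd(118, 132) = 2, gcd(120, 132) = 12, gcd(121, 132) = 11, gcd(122, 132) = 2, gcd(123, 132) = 3, gcd(124, 132) = 4, gcd(126, 132) = 6, gcd(128, 132) = 4, gcd(129, 132) = 3, gcd(130, 132) = 2.
All other a ∈ {1, ..., 131} have gcd(a, 132) = 1 and are units. So the nonzero zero-divisors are exactly the 91 values of a appearing in this scan.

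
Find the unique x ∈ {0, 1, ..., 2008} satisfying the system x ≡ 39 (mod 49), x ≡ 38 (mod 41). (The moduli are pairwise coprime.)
The moduli 49, 41 are pairwise coprime, so by the CRT there is a unique solution mod 49·41 = 2009.
Solve by successive substitution. Start with x ≡ 39 (mod 49).
  Combine with x ≡ 38 (mod 41): write x = 39 + 49·t and require 39 + 49·t ≡ 38 (mod 41), i.e. 49·t ≡ 38 − 39 ≡ 40 (mod 41). Since 49^(−1) ≡ 36 (mod 41) (49 ≡ 8 (mod 41)), t ≡ 36·40 ≡ 5 (mod 41). So x ≡ 39 + 49·5 = 284 (mod 2009).
Unique solution in [0, 2009): x = 284.

Final answer: x ≡ 284 (mod 2009); the representative in [0, 2009) is 284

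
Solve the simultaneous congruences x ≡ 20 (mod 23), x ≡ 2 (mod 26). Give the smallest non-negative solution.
The moduli 23, 26 are pairwise coprime, so by the CRT there is a unique solution mod 23·26 = 598.
Solve by successive substitution. Start with x ≡ 20 (mod 23).
  Combine with x ≡ 2 (mod 26): write x = 20 + 23·t and require 20 + 23·t ≡ 2 (mod 26), i.e. 23·t ≡ 2 − 20 ≡ 8 (mod 26). Since 23^(−1) ≡ 17 (mod 26), t ≡ 17·8 ≡ 6 (mod 26). So x ≡ 20 + 23·6 = 158 (mod 598).
Unique solution in [0, 598): x = 158.

Final answer: x ≡ 158 (mod 598); the representative in [0, 598) is 158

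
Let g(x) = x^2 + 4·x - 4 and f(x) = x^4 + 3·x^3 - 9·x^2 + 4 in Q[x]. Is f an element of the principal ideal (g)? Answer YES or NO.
YES

In Q[x] the ideal (g) consists of all multiples of g, so f ∈ (g) iff g | f, i.e. iff the remainder of f on division by g is 0. Divide f by g (g is monic, so eliminate the leading term of the running remainder at each step):
  leading term x^4: subtract (x^2)·g(x) = x^4 + 4·x^3 - 4·x^2, leaving -x^3 - 5·x^2 + 4
  leading term -x^3: subtract (-x)·g(x) = -x^3 - 4·x^2 + 4·x, leaving -x^2 - 4·x + 4
  leading term -x^2: subtract (-1)·g(x) = -x^2 - 4·x + 4, leaving 0
The remainder is 0, so f(x) = g(x) · h(x) with h(x) = x^2 - x - 1. Hence g | f, i.e. f ∈ (g).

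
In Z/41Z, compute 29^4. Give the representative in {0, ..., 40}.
Use repeated squaring. Binary(4) = 100. Walk through the bits of the exponent 4 left-to-right: at each bit after the leading one, square the running value, then multiply by 29 if the bit is 1 (always reducing mod 41):
  bit 1 = 1 (leading): start with 29.
  bit 2 = 0: square 29^2 = 841 ≡ 21 (mod 41).
  bit 3 = 0: square 21^2 = 441 ≡ 31 (mod 41).
Final value: 29^4 ≡ 31 (mod 41).

Final answer: 31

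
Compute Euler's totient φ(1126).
φ is multiplicative, with φ(p^e) = p^e − p^(e−1). Factorise 1126 = 2 · 563. Then
  φ(1126) = (2 − 1) · (563 − 1) = 1 · 562 = 562.

Final answer: φ(1126) = 562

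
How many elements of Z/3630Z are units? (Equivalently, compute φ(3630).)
Z/3630Z has φ(3630) = 880 units

An element a ∈ Z/3630Z is a unit iff gcd(a, 3630) = 1, so the number of units is φ(3630). φ is multiplicative, with φ(p^e) = p^e − p^(e−1). Factorise 3630 = 2 · 3 · 5 · 11^2. Then
  φ(3630) = (2 − 1) · (3 − 1) · (5 − 1) · (11^2 − 11^1) = 1 · 2 · 4 · 110 = 880.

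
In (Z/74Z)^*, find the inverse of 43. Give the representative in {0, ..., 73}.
Apply the extended Euclidean algorithm to (74, 43), tracking rows (r, s, t) with s·74 + t·43 = r. Each division r_prev = q·r_cur + r_new produces the new row as (previous row) − q·(current row):
  row A: (74, 1, 0)   [1·74 + 0·43 = 74]
  row B: (43, 0, 1)   [0·74 + 1·43 = 43]
  74 = 1·43 + 31   → row C = row A − 1·row B = (31, 1, −1)   [check: 1·74 − 1·43 = 31]
  43 = 1·31 + 12   → row D = row B − 1·row C = (12, −1, 2)   [check: −1·74 + 2·43 = 12]
  31 = 2·12 + 7   → row E = row C − 2·row D = (7, 3, −5)   [check: 3·74 − 5·43 = 7]
  12 = 1·7 + 5   → row F = row D − 1·row E = (5, −4, 7)   [check: −4·74 + 7·43 = 5]
  7 = 1·5 + 2   → row G = row E − 1·row F = (2, 7, −12)   [check: 7·74 − 12·43 = 2]
  5 = 2·2 + 1   → row H = row F − 2·row G = (1, −18, 31)   [check: −18·74 + 31·43 = 1]
  2 = 2·1 + 0   → remainder 0, stop. gcd = 1 (last nonzero row H).
The gcd is 1, so 43 is invertible mod 74. The last nonzero row gives −18·74 + 31·43 = 1, so t = 31. So 43^(−1) ≡ 31 (mod 74). Verify: 43 · 31 = 1333 ≡ 1 (mod 74). ✓

Final answer: 43^(−1) ≡ 31 (mod 74)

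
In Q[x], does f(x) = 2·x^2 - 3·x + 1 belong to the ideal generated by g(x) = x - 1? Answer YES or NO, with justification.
In Q[x] the ideal (g) consists of all multiples of g, so f ∈ (g) iff g | f, i.e. iff the remainder of f on division by g is 0. Divide f by g (g is monic, so eliminate the leading term of the running remainder at each step):
  leading term 2·x^2: subtract (2·x)·g(x) = 2·x^2 - 2·x, leaving 1 - x
  leading term -x: subtract (-1)·g(x) = 1 - x, leaving 0
The remainder is 0, so f(x) = g(x) · h(x) with h(x) = 2·x - 1. Hence g | f, i.e. f ∈ (g).

Final answer: YES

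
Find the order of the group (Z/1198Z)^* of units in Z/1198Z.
|(Z/1198Z)^*| = 598

(Z/1198Z)^* consists of the classes a with gcd(a, 1198) = 1, so its order is φ(1198). φ is multiplicative, with φ(p^e) = p^e − p^(e−1). Factorise 1198 = 2 · 599. Then
  φ(1198) = (2 − 1) · (599 − 1) = 1 · 598 = 598.
Thus |(Z/1198Z)^*| = 598.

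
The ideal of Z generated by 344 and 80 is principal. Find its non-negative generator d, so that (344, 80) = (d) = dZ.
(344, 80) = (8); d = 8

In the PID Z, (a, b) is generated by gcd(a, b). Compute gcd(344, 80) with the extended Euclidean algorithm, tracking rows (r, s, t) with s·344 + t·80 = r:
  row A: (344, 1, 0)   [1·344 + 0·80 = 344]
  row B: (80, 0, 1)   [0·344 + 1·80 = 80]
  344 = 4·80 + 24   → row C = row A − 4·row B = (24, 1, −4)   [check: 1·344 − 4·80 = 24]
  80 = 3·24 + 8   → row D = row B − 3·row C = (8, −3, 13)   [check: −3·344 + 13·80 = 8]
  24 = 3·8 + 0   → remainder 0, stop. gcd = 8 (last nonzero row D).
So gcd(344, 80) = 8, with Bézout identity −3·344 + 13·80 = 8. Containment (⊇): the Bézout identity exhibits 8 as an element of (344, 80), giving (8) ⊆ (344, 80). Containment (⊆): since 8 | 344 and 8 | 80 (344 = 8·43, 80 = 8·10), every Z-linear combination of 344 and 80 is divisible by 8, so (344, 80) ⊆ (8). Therefore (344, 80) = (8), d = 8.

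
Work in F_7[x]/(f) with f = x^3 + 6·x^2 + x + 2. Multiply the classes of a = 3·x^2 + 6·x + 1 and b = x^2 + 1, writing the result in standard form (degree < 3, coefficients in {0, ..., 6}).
a · b ≡ 3·x^2 + 5·x + 4 (mod f(x))

Multiply as integer polynomials: a · b = 3·x^4 + 6·x^3 + 4·x^2 + 6·x + 1. Reducing coefficients mod 7: a · b ≡ 3·x^4 + 6·x^3 + 4·x^2 + 6·x + 1. Now divide by f(x) = x^3 + 6·x^2 + x + 2 in F_7[x], eliminating the leading term at each step:
  leading term 3·x^4: subtract (3·x)·f(x) = 3·x^4 + 4·x^3 + 3·x^2 + 6·x, leaving 2·x^3 + x^2 + 1 (coefficients mod 7)
  leading term 2·x^3: subtract (2)·f(x) = 2·x^3 + 5·x^2 + 2·x + 4, leaving 3·x^2 + 5·x + 4 (coefficients mod 7)
The degree is now < 3, so this is the remainder. Hence a · b ≡ 3·x^2 + 5·x + 4 in F_7[x]/(f).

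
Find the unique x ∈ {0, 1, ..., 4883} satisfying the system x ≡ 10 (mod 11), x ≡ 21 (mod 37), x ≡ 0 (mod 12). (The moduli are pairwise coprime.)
x ≡ 3684 (mod 4884); the representative in [0, 4884) is 3684

The moduli 11, 37, 12 are pairwise coprime, so by the CRT there is a unique solution mod 11·37·12 = 4884.
Solve by successive substitution. Start with x ≡ 10 (mod 11).
  Combine with x ≡ 21 (mod 37): write x = 10 + 11·t and require 10 + 11·t ≡ 21 (mod 37), i.e. 11·t ≡ 21 − 10 ≡ 11 (mod 37). Since 11^(−1) ≡ 27 (mod 37), t ≡ 27·11 ≡ 1 (mod 37). So x ≡ 10 + 11·1 = 21 (mod 407).
  Combine with x ≡ 0 (mod 12): write x = 21 + 407·t and require 21 + 407·t ≡ 0 (mod 12), i.e. 407·t ≡ 0 − 21 ≡ 3 (mod 12). Since 407^(−1) ≡ 11 (mod 12) (407 ≡ 11 (mod 12)), t ≡ 11·3 ≡ 9 (mod 12). So x ≡ 21 + 407·9 = 3684 (mod 4884).
Unique solution in [0, 4884): x = 3684.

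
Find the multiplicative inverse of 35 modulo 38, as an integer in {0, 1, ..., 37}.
35^(−1) ≡ 25 (mod 38)

Apply the extended Euclidean algorithm to (38, 35), tracking rows (r, s, t) with s·38 + t·35 = r. Each division r_prev = q·r_cur + r_new produces the new row as (previous row) − q·(current row):
  row A: (38, 1, 0)   [1·38 + 0·35 = 38]
  row B: (35, 0, 1)   [0·38 + 1·35 = 35]
  38 = 1·35 + 3   → row C = row A − 1·row B = (3, 1, −1)   [check: 1·38 − 1·35 = 3]
  35 = 11·3 + 2   → row D = row B − 11·row C = (2, −11, 12)   [check: −11·38 + 12·35 = 2]
  3 = 1·2 + 1   → row E = row C − 1·row D = (1, 12, −13)   [check: 12·38 − 13·35 = 1]
  2 = 2·1 + 0   → remainder 0, stop. gcd = 1 (last nonzero row E).
The gcd is 1, so 35 is invertible mod 38. The last nonzero row gives 12·38 − 13·35 = 1, so t = −13. So 35^(−1) ≡ −13 ≡ 25 (mod 38). Verify: 35 · 25 = 875 ≡ 1 (mod 38). ✓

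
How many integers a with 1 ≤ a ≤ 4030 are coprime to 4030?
1440

The number of a ∈ {1, ..., 4030} with gcd(a, 4030) = 1 is by definition Euler's totient φ(4030). φ is multiplicative, with φ(p^e) = p^e − p^(e−1). Factorise 4030 = 2 · 5 · 13 · 31. Then
  φ(4030) = (2 − 1) · (5 − 1) · (13 − 1) · (31 − 1) = 1 · 4 · 12 · 30 = 1440.
So there are 1440 such integers.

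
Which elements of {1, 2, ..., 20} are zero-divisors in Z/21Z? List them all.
An element a ∈ Z/21Z (with a ≠ 0) is a zero-divisor iff gcd(a, 21) > 1 (because a is a unit precisely when gcd(a, n) = 1, and in Z/nZ every nonzero, non-unit element is a zero-divisor). Scan a = 1, ..., 20 and keep those with gcd(a, 21) > 1:
  gcd(3, 21) = 3, gcd(6, 21) = 3, gcd(7, 21) = 7, gcd(9, 21) = 3, gcd(12, 21) = 3, gcd(14, 21) = 7, gcd(15, 21) = 3, gcd(18, 21) = 3.
All other a ∈ {1, ..., 20} have gcd(a, 21) = 1 and are units. So the nonzero zero-divisors are exactly the 8 values of a appearing in this scan.

Final answer: nonzero zero-divisors of Z/21Z = {3, 6, 7, 9, 12, 14, 15, 18}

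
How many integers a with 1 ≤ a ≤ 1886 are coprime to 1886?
880

The number of a ∈ {1, ..., 1886} with gcd(a, 1886) = 1 is by definition Euler's totient φ(1886). φ is multiplicative, with φ(p^e) = p^e − p^(e−1). Factorise 1886 = 2 · 23 · 41. Then
  φ(1886) = (2 − 1) · (23 − 1) · (41 − 1) = 1 · 22 · 40 = 880.
So there are 880 such integers.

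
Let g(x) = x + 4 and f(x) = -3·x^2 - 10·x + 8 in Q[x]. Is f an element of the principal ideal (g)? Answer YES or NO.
YES

In Q[x] the ideal (g) consists of all multiples of g, so f ∈ (g) iff g | f, i.e. iff the remainder of f on division by g is 0. Divide f by g (g is monic, so eliminate the leading term of the running remainder at each step):
  leading term -3·x^2: subtract (-3·x)·g(x) = -3·x^2 - 12·x, leaving 2·x + 8
  leading term 2·x: subtract (2)·g(x) = 2·x + 8, leaving 0
The remainder is 0, so f(x) = g(x) · h(x) with h(x) = 2 - 3·x. Hence g | f, i.e. f ∈ (g).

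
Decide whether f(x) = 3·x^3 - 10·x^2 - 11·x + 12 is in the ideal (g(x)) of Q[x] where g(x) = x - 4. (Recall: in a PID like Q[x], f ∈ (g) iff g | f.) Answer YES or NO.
In Q[x] the ideal (g) consists of all multiples of g, so f ∈ (g) iff g | f, i.e. iff the remainder of f on division by g is 0. Divide f by g (g is monic, so eliminate the leading term of the running remainder at each step):
  leading term 3·x^3: subtract (3·x^2)·g(x) = 3·x^3 - 12·x^2, leaving 2·x^2 - 11·x + 12
  leading term 2·x^2: subtract (2·x)·g(x) = 2·x^2 - 8·x, leaving 12 - 3·x
  leading term -3·x: subtract (-3)·g(x) = 12 - 3·x, leaving 0
The remainder is 0, so f(x) = g(x) · h(x) with h(x) = 3·x^2 + 2·x - 3. Hence g | f, i.e. f ∈ (g).

Final answer: YES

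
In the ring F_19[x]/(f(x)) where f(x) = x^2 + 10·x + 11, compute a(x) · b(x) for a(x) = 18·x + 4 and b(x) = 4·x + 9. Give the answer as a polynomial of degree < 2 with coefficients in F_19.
Multiply as integer polynomials: a · b = 72·x^2 + 178·x + 36. Reducing coefficients mod 19: a · b ≡ 15·x^2 + 7·x + 17. Now divide by f(x) = x^2 + 10·x + 11 in F_19[x], eliminating the leading term at each step:
  leading term 15·x^2: subtract (15)·f(x) = 15·x^2 + 17·x + 13, leaving 9·x + 4 (coefficients mod 19)
The degree is now < 2, so this is the remainder. Hence a · b ≡ 9·x + 4 in F_19[x]/(f).

Final answer: a · b ≡ 9·x + 4 (mod f(x))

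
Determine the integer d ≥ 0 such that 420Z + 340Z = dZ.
In the PID Z, (a, b) is generated by gcd(a, b). Compute gcd(420, 340) with the extended Euclidean algorithm, tracking rows (r, s, t) with s·420 + t·340 = r:
  row A: (420, 1, 0)   [1·420 + 0·340 = 420]
  row B: (340, 0, 1)   [0·420 + 1·340 = 340]
  420 = 1·340 + 80   → row C = row A − 1·row B = (80, 1, −1)   [check: 1·420 − 1·340 = 80]
  340 = 4·80 + 20   → row D = row B − 4·row C = (20, −4, 5)   [check: −4·420 + 5·340 = 20]
  80 = 4·20 + 0   → remainder 0, stop. gcd = 20 (last nonzero row D).
So gcd(420, 340) = 20, with Bézout identity −4·420 + 5·340 = 20. Containment (⊇): the Bézout identity exhibits 20 as an element of (420, 340), giving (20) ⊆ (420, 340). Containment (⊆): since 20 | 420 and 20 | 340 (420 = 20·21, 340 = 20·17), every Z-linear combination of 420 and 340 is divisible by 20, so (420, 340) ⊆ (20). Therefore (420, 340) = (20), d = 20.

Final answer: (420, 340) = (20); d = 20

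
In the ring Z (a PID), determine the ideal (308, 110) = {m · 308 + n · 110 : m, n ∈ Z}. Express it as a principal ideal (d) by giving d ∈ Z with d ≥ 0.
In the PID Z, (a, b) is generated by gcd(a, b). Compute gcd(308, 110) with the extended Euclidean algorithm, tracking rows (r, s, t) with s·308 + t·110 = r:
  row A: (308, 1, 0)   [1·308 + 0·110 = 308]
  row B: (110, 0, 1)   [0·308 + 1·110 = 110]
  308 = 2·110 + 88   → row C = row A − 2·row B = (88, 1, −2)   [check: 1·308 − 2·110 = 88]
  110 = 1·88 + 22   → row D = row B − 1·row C = (22, −1, 3)   [check: −1·308 + 3·110 = 22]
  88 = 4·22 + 0   → remainder 0, stop. gcd = 22 (last nonzero row D).
So gcd(308, 110) = 22, with Bézout identity −1·308 + 3·110 = 22. Containment (⊇): the Bézout identity exhibits 22 as an element of (308, 110), giving (22) ⊆ (308, 110). Containment (⊆): since 22 | 308 and 22 | 110 (308 = 22·14, 110 = 22·5), every Z-linear combination of 308 and 110 is divisible by 22, so (308, 110) ⊆ (22). Therefore (308, 110) = (22), d = 22.

Final answer: (308, 110) = (22); d = 22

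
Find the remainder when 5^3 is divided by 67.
58

Use repeated squaring. Binary(3) = 11. Walk through the bits of the exponent 3 left-to-right: at each bit after the leading one, square the running value, then multiply by 5 if the bit is 1 (always reducing mod 67):
  bit 1 = 1 (leading): start with 5.
  bit 2 = 1: square 5^2 = 25; bit is 1, so multiply 25·5 = 125 ≡ 58 (mod 67).
Final value: 5^3 ≡ 58 (mod 67).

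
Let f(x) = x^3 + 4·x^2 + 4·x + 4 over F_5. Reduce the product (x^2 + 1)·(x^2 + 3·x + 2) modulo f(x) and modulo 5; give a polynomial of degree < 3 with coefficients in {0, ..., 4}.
Multiply as integer polynomials: a · b = x^4 + 3·x^3 + 3·x^2 + 3·x + 2. Reducing coefficients mod 5: a · b ≡ x^4 + 3·x^3 + 3·x^2 + 3·x + 2. Now divide by f(x) = x^3 + 4·x^2 + 4·x + 4 in F_5[x], eliminating the leading term at each step:
  leading term x^4: subtract (x)·f(x) = x^4 + 4·x^3 + 4·x^2 + 4·x, leaving 4·x^3 + 4·x^2 + 4·x + 2 (coefficients mod 5)
  leading term 4·x^3: subtract (4)·f(x) = 4·x^3 + x^2 + x + 1, leaving 3·x^2 + 3·x + 1 (coefficients mod 5)
The degree is now < 3, so this is the remainder. Hence a · b ≡ 3·x^2 + 3·x + 1 in F_5[x]/(f).

Final answer: a · b ≡ 3·x^2 + 3·x + 1 (mod f(x))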